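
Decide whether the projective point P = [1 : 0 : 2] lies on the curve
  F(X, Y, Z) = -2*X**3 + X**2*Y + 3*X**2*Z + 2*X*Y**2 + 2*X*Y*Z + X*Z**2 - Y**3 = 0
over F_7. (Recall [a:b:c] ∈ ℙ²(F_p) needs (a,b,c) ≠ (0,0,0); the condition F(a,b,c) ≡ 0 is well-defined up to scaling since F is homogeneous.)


F(1,0,2) ≡ 1 (mod 7); P is NOT on the curve.

Evaluate F(1, 0, 2) term-by-term (mod 7).
  -2*X**3 ↦ -2·1·1·1 = -2
  X**2*Y ↦ 1·1·0·1 = 0
  3*X**2*Z ↦ 3·1·1·2 = 6
  2*X*Y**2 ↦ 2·1·0·1 = 0
  2*X*Y*Z ↦ 2·1·0·2 = 0
  X*Z**2 ↦ 1·1·1·4 = 4
  -Y**3 ↦ -1·1·0·1 = 0
Sum: F(1, 0, 2) = (-2) + (0) + (6) + (0) + (0) + (4) + (0) = 8.
Reducing mod 7: 8 ≡ 1 (mod 7).
Since F(a, b, c) ≡ 1 ≠ 0 (mod 7), P does NOT lie on the curve.


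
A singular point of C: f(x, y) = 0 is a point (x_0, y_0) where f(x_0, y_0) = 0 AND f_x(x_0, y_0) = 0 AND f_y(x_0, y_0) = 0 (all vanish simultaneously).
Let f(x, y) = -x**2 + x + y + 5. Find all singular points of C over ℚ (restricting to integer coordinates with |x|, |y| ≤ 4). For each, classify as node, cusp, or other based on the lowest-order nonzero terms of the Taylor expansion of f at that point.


No singular points in the scanned grid; C is smooth there.

Compute partial derivatives:
  f_x = 1 - 2*x.
  f_y = 1.
f_y = 1 is a nonzero constant, so f_y never vanishes: no point (x, y) can satisfy f = f_x = f_y = 0. In particular no (x, y) ∈ {−4, ..., 4}² is singular; the curve is smooth.


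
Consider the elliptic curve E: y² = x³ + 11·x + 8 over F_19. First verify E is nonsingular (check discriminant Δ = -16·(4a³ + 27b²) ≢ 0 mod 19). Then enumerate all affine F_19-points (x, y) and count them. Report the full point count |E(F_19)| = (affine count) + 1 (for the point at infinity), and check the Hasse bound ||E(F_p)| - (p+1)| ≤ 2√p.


Affine points = {(1, 1), (1, 18), (2, 0), (3, 7), (3, 12), (5, 6), (5, 13), (6, 9), (6, 10), (8, 0), (9, 0), (10, 4), (10, 15), (11, 4), (11, 15), (12, 5), (12, 14), (13, 7), (13, 12), (16, 9), (16, 10), (17, 4), (17, 15)}; affine count = 23; |E(F_19)| = 24.

Discriminant check: Δ ∝ 4a³ + 27b² = 4·11³ + 27·8² = 4·1331 + 27·64 ≡ 3 (mod 19). Nonzero ⇒ E is nonsingular.
For each x ∈ F_19, compute rhs = x³ + 11·x + 8 mod 19, then count y ∈ F_19 with y² ≡ rhs.
  x = 0: rhs = 8, matching y values: none (0 points).
  x = 1: rhs = 1, matching y values: 1, 18 (2 points).
  x = 2: rhs = 0, matching y values: 0 (1 points).
  x = 3: rhs = 11, matching y values: 7, 12 (2 points).
  x = 4: rhs = 2, matching y values: none (0 points).
  x = 5: rhs = 17, matching y values: 6, 13 (2 points).
  x = 6: rhs = 5, matching y values: 9, 10 (2 points).
  x = 7: rhs = 10, matching y values: none (0 points).
  x = 8: rhs = 0, matching y values: 0 (1 points).
  x = 9: rhs = 0, matching y values: 0 (1 points).
  x = 10: rhs = 16, matching y values: 4, 15 (2 points).
  x = 11: rhs = 16, matching y values: 4, 15 (2 points).
  x = 12: rhs = 6, matching y values: 5, 14 (2 points).
  x = 13: rhs = 11, matching y values: 7, 12 (2 points).
  x = 14: rhs = 18, matching y values: none (0 points).
  x = 15: rhs = 14, matching y values: none (0 points).
  x = 16: rhs = 5, matching y values: 9, 10 (2 points).
  x = 17: rhs = 16, matching y values: 4, 15 (2 points).
  x = 18: rhs = 15, matching y values: none (0 points).
Total affine count: 23.
Full point count |E(F_19)| = 23 + 1 = 24.
Hasse bound: |24 − (19+1)| = |4| = 4 ≤ 2√19 ≈ 8.7178 ✓.


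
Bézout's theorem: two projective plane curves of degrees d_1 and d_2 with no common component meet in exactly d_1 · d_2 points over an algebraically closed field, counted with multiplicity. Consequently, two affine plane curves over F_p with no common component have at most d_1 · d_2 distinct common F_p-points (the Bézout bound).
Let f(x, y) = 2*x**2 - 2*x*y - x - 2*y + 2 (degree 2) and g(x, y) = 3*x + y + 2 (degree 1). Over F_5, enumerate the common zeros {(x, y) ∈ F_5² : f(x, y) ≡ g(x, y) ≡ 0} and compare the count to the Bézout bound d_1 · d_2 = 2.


Common zeros: {(3, 4), (4, 1)}; count = 2; Bézout bound = 2.

deg(f) = 2, deg(g) = 1, so Bézout bound = 2.
Scan x ∈ F_5. For each x, list the y ∈ F_5 with f(x, y) ≡ 0 and those with g(x, y) ≡ 0 (mod 5); the common zeros in that column are the intersection.
  x = 0: f ≡ 0 at y ∈ {1}; g ≡ 0 at y ∈ {3}; common: ∅.
  x = 1: f ≡ 0 at y ∈ {2}; g ≡ 0 at y ∈ {0}; common: ∅.
  x = 2: f ≡ 0 at y ∈ {3}; g ≡ 0 at y ∈ {2}; common: ∅.
  x = 3: f ≡ 0 at y ∈ {4}; g ≡ 0 at y ∈ {4}; common: {4}.
  x = 4: f ≡ 0 at y ∈ {0, 1, 2, 3, 4}; g ≡ 0 at y ∈ {1}; common: {1}.
Collecting: common zeros = {(3, 4), (4, 1)}, so the count is 2.
Comparison with the Bézout bound: 2 ≤ 2 = deg(f)·deg(g), as expected for curves with no common component (the bound is attained).


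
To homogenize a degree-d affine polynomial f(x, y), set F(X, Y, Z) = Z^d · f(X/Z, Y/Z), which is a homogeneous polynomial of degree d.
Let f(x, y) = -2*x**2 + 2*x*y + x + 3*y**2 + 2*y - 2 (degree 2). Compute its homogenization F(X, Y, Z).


F(X, Y, Z) = -2*X**2 + 2*X*Y + X*Z + 3*Y**2 + 2*Y*Z - 2*Z**2

deg(f) = 2.
Substitute x = X/Z, y = Y/Z into f, then multiply by Z^2.
  monomial -2·x^2·y^0 ↦ -2·X^2·Y^0·Z^0.
  monomial 2·x^1·y^1 ↦ 2·X^1·Y^1·Z^0.
  monomial 1·x^1·y^0 ↦ 1·X^1·Y^0·Z^1.
  monomial 3·x^0·y^2 ↦ 3·X^0·Y^2·Z^0.
  monomial 2·x^0·y^1 ↦ 2·X^0·Y^1·Z^1.
  monomial -2·x^0·y^0 ↦ -2·X^0·Y^0·Z^2.
Collecting: F(X, Y, Z) = -2*X**2 + 2*X*Y + X*Z + 3*Y**2 + 2*Y*Z - 2*Z**2.


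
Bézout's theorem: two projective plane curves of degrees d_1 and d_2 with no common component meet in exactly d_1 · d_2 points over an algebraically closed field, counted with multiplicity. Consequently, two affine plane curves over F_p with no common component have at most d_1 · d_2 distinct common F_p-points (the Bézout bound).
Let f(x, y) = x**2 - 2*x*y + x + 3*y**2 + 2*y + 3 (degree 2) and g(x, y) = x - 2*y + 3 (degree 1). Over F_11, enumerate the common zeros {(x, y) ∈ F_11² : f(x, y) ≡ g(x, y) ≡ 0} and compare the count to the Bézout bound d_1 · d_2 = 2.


Common zeros: ∅; count = 0; Bézout bound = 2.

deg(f) = 2, deg(g) = 1, so Bézout bound = 2.
Scan x ∈ F_11. For each x, list the y ∈ F_11 with f(x, y) ≡ 0 and those with g(x, y) ≡ 0 (mod 11); the common zeros in that column are the intersection.
  x = 0: f ≡ 0 at y ∈ {5, 9}; g ≡ 0 at y ∈ {7}; common: ∅.
  x = 1: f ≡ 0 at y ∈ ∅; g ≡ 0 at y ∈ {2}; common: ∅.
  x = 2: f ≡ 0 at y ∈ ∅; g ≡ 0 at y ∈ {8}; common: ∅.
  x = 3: f ≡ 0 at y ∈ {6, 10}; g ≡ 0 at y ∈ {3}; common: ∅.
  x = 4: f ≡ 0 at y ∈ ∅; g ≡ 0 at y ∈ {9}; common: ∅.
  x = 5: f ≡ 0 at y ∈ {0, 10}; g ≡ 0 at y ∈ {4}; common: ∅.
  x = 6: f ≡ 0 at y ∈ {9}; g ≡ 0 at y ∈ {10}; common: ∅.
  x = 7: f ≡ 0 at y ∈ ∅; g ≡ 0 at y ∈ {5}; common: ∅.
  x = 8: f ≡ 0 at y ∈ {6}; g ≡ 0 at y ∈ {0}; common: ∅.
  x = 9: f ≡ 0 at y ∈ {4, 5}; g ≡ 0 at y ∈ {6}; common: ∅.
  x = 10: f ≡ 0 at y ∈ ∅; g ≡ 0 at y ∈ {1}; common: ∅.
Collecting: common zeros = ∅, so the count is 0.
Comparison with the Bézout bound: 0 ≤ 2 = deg(f)·deg(g), as expected for curves with no common component (the affine F_11-count falls short of the bound because intersections may lie at infinity, over extension fields, or carry multiplicity).


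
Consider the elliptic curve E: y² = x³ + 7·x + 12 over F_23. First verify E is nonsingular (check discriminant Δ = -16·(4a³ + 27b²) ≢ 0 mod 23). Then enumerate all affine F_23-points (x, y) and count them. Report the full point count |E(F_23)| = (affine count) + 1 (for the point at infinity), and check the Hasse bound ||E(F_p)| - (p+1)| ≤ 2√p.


Affine points = {(0, 9), (0, 14), (4, 9), (4, 14), (7, 6), (7, 17), (10, 1), (10, 22), (13, 0), (14, 5), (14, 18), (18, 6), (18, 17), (19, 9), (19, 14), (21, 6), (21, 17), (22, 2), (22, 21)}; affine count = 19; |E(F_23)| = 20.

Discriminant check: Δ ∝ 4a³ + 27b² = 4·7³ + 27·12² = 4·343 + 27·144 ≡ 16 (mod 23). Nonzero ⇒ E is nonsingular.
For each x ∈ F_23, compute rhs = x³ + 7·x + 12 mod 23, then count y ∈ F_23 with y² ≡ rhs.
  x = 0: rhs = 12, matching y values: 9, 14 (2 points).
  x = 1: rhs = 20, matching y values: none (0 points).
  x = 2: rhs = 11, matching y values: none (0 points).
  x = 3: rhs = 14, matching y values: none (0 points).
  x = 4: rhs = 12, matching y values: 9, 14 (2 points).
  x = 5: rhs = 11, matching y values: none (0 points).
  x = 6: rhs = 17, matching y values: none (0 points).
  x = 7: rhs = 13, matching y values: 6, 17 (2 points).
  x = 8: rhs = 5, matching y values: none (0 points).
  x = 9: rhs = 22, matching y values: none (0 points).
  x = 10: rhs = 1, matching y values: 1, 22 (2 points).
  x = 11: rhs = 17, matching y values: none (0 points).
  x = 12: rhs = 7, matching y values: none (0 points).
  x = 13: rhs = 0, matching y values: 0 (1 points).
  x = 14: rhs = 2, matching y values: 5, 18 (2 points).
  x = 15: rhs = 19, matching y values: none (0 points).
  x = 16: rhs = 11, matching y values: none (0 points).
  x = 17: rhs = 7, matching y values: none (0 points).
  x = 18: rhs = 13, matching y values: 6, 17 (2 points).
  x = 19: rhs = 12, matching y values: 9, 14 (2 points).
  x = 20: rhs = 10, matching y values: none (0 points).
  x = 21: rhs = 13, matching y values: 6, 17 (2 points).
  x = 22: rhs = 4, matching y values: 2, 21 (2 points).
Total affine count: 19.
Full point count |E(F_23)| = 19 + 1 = 20.
Hasse bound: |20 − (23+1)| = |-4| = 4 ≤ 2√23 ≈ 9.5917 ✓.


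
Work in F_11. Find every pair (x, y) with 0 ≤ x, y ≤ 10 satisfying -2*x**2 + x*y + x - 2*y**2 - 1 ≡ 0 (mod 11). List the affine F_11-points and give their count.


Affine F_11-points: {(0, 4), (0, 7), (2, 2), (2, 10), (4, 6), (4, 7), (5, 2), (5, 6), (8, 0), (8, 4), (9, 0), (9, 10)}; count = 12.

For each of the 121 pairs (x, y) ∈ F_11², evaluate f(x, y) mod 11. Record the zeros.
  x = 0: [0↦10, 1↦8, 2↦2, 3↦3, 4↦0, 5↦4, 6↦4, 7↦0, 8↦3, 9↦2, 10↦8]  zeros at y ∈ {4, 7}
  x = 1: [0↦9, 1↦8, 2↦3, 3↦5, 4↦3, 5↦8, 6↦9, 7↦6, 8↦10, 9↦10, 10↦6]  zeros at y ∈ ∅
  x = 2: [0↦4, 1↦4, 2↦0, 3↦3, 4↦2, 5↦8, 6↦10, 7↦8, 8↦2, 9↦3, 10↦0]  zeros at y ∈ {2, 10}
  x = 3: [0↦6, 1↦7, 2↦4, 3↦8, 4↦8, 5↦4, 6↦7, 7↦6, 8↦1, 9↦3, 10↦1]  zeros at y ∈ ∅
  x = 4: [0↦4, 1↦6, 2↦4, 3↦9, 4↦10, 5↦7, 6↦0, 7↦0, 8↦7, 9↦10, 10↦9]  zeros at y ∈ {6, 7}
  x = 5: [0↦9, 1↦1, 2↦0, 3↦6, 4↦8, 5↦6, 6↦0, 7↦1, 8↦9, 9↦2, 10↦2]  zeros at y ∈ {2, 6}
  x = 6: [0↦10, 1↦3, 2↦3, 3↦10, 4↦2, 5↦1, 6↦7, 7↦9, 8↦7, 9↦1, 10↦2]  zeros at y ∈ ∅
  x = 7: [0↦7, 1↦1, 2↦2, 3↦10, 4↦3, 5↦3, 6↦10, 7↦2, 8↦1, 9↦7, 10↦9]  zeros at y ∈ ∅
  x = 8: [0↦0, 1↦6, 2↦8, 3↦6, 4↦0, 5↦1, 6↦9, 7↦2, 8↦2, 9↦9, 10↦1]  zeros at y ∈ {0, 4}
  x = 9: [0↦0, 1↦7, 2↦10, 3↦9, 4↦4, 5↦6, 6↦4, 7↦9, 8↦10, 9↦7, 10↦0]  zeros at y ∈ {0, 10}
  x = 10: [0↦7, 1↦4, 2↦8, 3↦8, 4↦4, 5↦7, 6↦6, 7↦1, 8↦3, 9↦1, 10↦6]  zeros at y ∈ ∅
Collecting zeros: affine points = {(0, 4), (0, 7), (2, 2), (2, 10), (4, 6), (4, 7), (5, 2), (5, 6), (8, 0), (8, 4), (9, 0), (9, 10)}.
Total count |C(F_11)_aff| = 12.


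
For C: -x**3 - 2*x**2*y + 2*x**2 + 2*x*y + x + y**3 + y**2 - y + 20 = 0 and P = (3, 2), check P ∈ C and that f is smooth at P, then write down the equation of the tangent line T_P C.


Tangent line at P: -34*x + 3*y + 96 = 0.

Step 1: f(3, 2) = 0, so P lies on C.
Step 2: partial derivatives
  f_x(x, y) = -3*x**2 - 4*x*y + 4*x + 2*y + 1, f_y(x, y) = -2*x**2 + 2*x + 3*y**2 + 2*y - 1.
  f_x(P) = -34, f_y(P) = 3 (gradient nonzero, so P is smooth).
Step 3: tangent line at P: -34·(x − 3) + 3·(y − 2) = 0.
Expanding: -34*x + 3*y + 96 = 0.


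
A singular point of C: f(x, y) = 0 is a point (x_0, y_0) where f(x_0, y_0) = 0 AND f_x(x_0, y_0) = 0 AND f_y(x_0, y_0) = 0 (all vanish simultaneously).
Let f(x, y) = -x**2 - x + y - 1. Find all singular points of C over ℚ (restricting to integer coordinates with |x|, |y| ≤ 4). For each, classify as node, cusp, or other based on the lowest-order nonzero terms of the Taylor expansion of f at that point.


No singular points in the scanned grid; C is smooth there.

Compute partial derivatives:
  f_x = -2*x - 1.
  f_y = 1.
f_y = 1 is a nonzero constant, so f_y never vanishes: no point (x, y) can satisfy f = f_x = f_y = 0. In particular no (x, y) ∈ {−4, ..., 4}² is singular; the curve is smooth.


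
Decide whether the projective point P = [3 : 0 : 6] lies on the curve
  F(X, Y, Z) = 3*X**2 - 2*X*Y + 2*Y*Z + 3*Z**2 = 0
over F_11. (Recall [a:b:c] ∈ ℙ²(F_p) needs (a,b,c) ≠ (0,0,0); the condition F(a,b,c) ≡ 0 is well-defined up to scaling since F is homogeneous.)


F(3,0,6) ≡ 3 (mod 11); P is NOT on the curve.

Evaluate F(3, 0, 6) term-by-term (mod 11).
  3*X**2 ↦ 3·9·1·1 = 27
  -2*X*Y ↦ -2·3·0·1 = 0
  2*Y*Z ↦ 2·1·0·6 = 0
  3*Z**2 ↦ 3·1·1·36 = 108
Sum: F(3, 0, 6) = (27) + (0) + (0) + (108) = 135.
Reducing mod 11: 135 ≡ 3 (mod 11).
Since F(a, b, c) ≡ 3 ≠ 0 (mod 11), P does NOT lie on the curve.


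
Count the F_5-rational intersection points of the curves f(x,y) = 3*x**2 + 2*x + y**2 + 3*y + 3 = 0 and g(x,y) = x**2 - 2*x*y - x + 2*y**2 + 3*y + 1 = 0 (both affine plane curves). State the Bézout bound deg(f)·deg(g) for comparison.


Common zeros: ∅; count = 0; Bézout bound = 4.

deg(f) = 2, deg(g) = 2, so Bézout bound = 4.
Scan x ∈ F_5. For each x, list the y ∈ F_5 with f(x, y) ≡ 0 and those with g(x, y) ≡ 0 (mod 5); the common zeros in that column are the intersection.
  x = 0: f ≡ 0 at y ∈ ∅; g ≡ 0 at y ∈ {2, 4}; common: ∅.
  x = 1: f ≡ 0 at y ∈ ∅; g ≡ 0 at y ∈ ∅; common: ∅.
  x = 2: f ≡ 0 at y ∈ ∅; g ≡ 0 at y ∈ ∅; common: ∅.
  x = 3: f ≡ 0 at y ∈ {1}; g ≡ 0 at y ∈ ∅; common: ∅.
  x = 4: f ≡ 0 at y ∈ ∅; g ≡ 0 at y ∈ {1, 4}; common: ∅.
Collecting: common zeros = ∅, so the count is 0.
Comparison with the Bézout bound: 0 ≤ 4 = deg(f)·deg(g), as expected for curves with no common component (the affine F_5-count falls short of the bound because intersections may lie at infinity, over extension fields, or carry multiplicity).


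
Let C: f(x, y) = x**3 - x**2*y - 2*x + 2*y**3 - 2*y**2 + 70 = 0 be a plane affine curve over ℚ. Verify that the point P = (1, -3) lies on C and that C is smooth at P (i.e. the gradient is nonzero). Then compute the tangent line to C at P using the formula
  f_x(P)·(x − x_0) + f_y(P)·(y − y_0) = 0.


Tangent line at P: 7*x + 65*y + 188 = 0.

Step 1: f(1, -3) = 0, so P lies on C.
Step 2: partial derivatives
  f_x(x, y) = 3*x**2 - 2*x*y - 2, f_y(x, y) = -x**2 + 6*y**2 - 4*y.
  f_x(P) = 7, f_y(P) = 65 (gradient nonzero, so P is smooth).
Step 3: tangent line at P: 7·(x − 1) + 65·(y − -3) = 0.
Expanding: 7*x + 65*y + 188 = 0.


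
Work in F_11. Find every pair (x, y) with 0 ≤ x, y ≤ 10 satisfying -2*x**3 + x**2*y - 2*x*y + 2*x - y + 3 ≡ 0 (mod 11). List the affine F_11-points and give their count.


Affine F_11-points: {(0, 3), (1, 7), (2, 2), (3, 6), (4, 1), (5, 2), (6, 10), (7, 9), (8, 5), (9, 1), (10, 4)}; count = 11.

For each of the 121 pairs (x, y) ∈ F_11², evaluate f(x, y) mod 11. Record the zeros.
  x = 0: [0↦3, 1↦2, 2↦1, 3↦0, 4↦10, 5↦9, 6↦8, 7↦7, 8↦6, 9↦5, 10↦4]  zeros at y ∈ {3}
  x = 1: [0↦3, 1↦1, 2↦10, 3↦8, 4↦6, 5↦4, 6↦2, 7↦0, 8↦9, 9↦7, 10↦5]  zeros at y ∈ {7}
  x = 2: [0↦2, 1↦1, 2↦0, 3↦10, 4↦9, 5↦8, 6↦7, 7↦6, 8↦5, 9↦4, 10↦3]  zeros at y ∈ {2}
  x = 3: [0↦10, 1↦1, 2↦3, 3↦5, 4↦7, 5↦9, 6↦0, 7↦2, 8↦4, 9↦6, 10↦8]  zeros at y ∈ {6}
  x = 4: [0↦4, 1↦0, 2↦7, 3↦3, 4↦10, 5↦6, 6↦2, 7↦9, 8↦5, 9↦1, 10↦8]  zeros at y ∈ {1}
  x = 5: [0↦5, 1↦8, 2↦0, 3↦3, 4↦6, 5↦9, 6↦1, 7↦4, 8↦7, 9↦10, 10↦2]  zeros at y ∈ {2}
  x = 6: [0↦1, 1↦2, 2↦3, 3↦4, 4↦5, 5↦6, 6↦7, 7↦8, 8↦9, 9↦10, 10↦0]  zeros at y ∈ {10}
  x = 7: [0↦2, 1↦3, 2↦4, 3↦5, 4↦6, 5↦7, 6↦8, 7↦9, 8↦10, 9↦0, 10↦1]  zeros at y ∈ {9}
  x = 8: [0↦7, 1↦10, 2↦2, 3↦5, 4↦8, 5↦0, 6↦3, 7↦6, 8↦9, 9↦1, 10↦4]  zeros at y ∈ {5}
  x = 9: [0↦4, 1↦0, 2↦7, 3↦3, 4↦10, 5↦6, 6↦2, 7↦9, 8↦5, 9↦1, 10↦8]  zeros at y ∈ {1}
  x = 10: [0↦3, 1↦5, 2↦7, 3↦9, 4↦0, 5↦2, 6↦4, 7↦6, 8↦8, 9↦10, 10↦1]  zeros at y ∈ {4}
Collecting zeros: affine points = {(0, 3), (1, 7), (2, 2), (3, 6), (4, 1), (5, 2), (6, 10), (7, 9), (8, 5), (9, 1), (10, 4)}.
Total count |C(F_11)_aff| = 11.


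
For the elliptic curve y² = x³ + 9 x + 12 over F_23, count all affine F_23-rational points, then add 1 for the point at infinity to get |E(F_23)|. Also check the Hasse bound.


Affine points = {(0, 9), (0, 14), (6, 11), (6, 12), (7, 2), (7, 21), (11, 4), (11, 19), (12, 10), (12, 13), (13, 7), (13, 16), (15, 7), (15, 16), (17, 8), (17, 15), (18, 7), (18, 16), (19, 2), (19, 21), (20, 2), (20, 21), (21, 3), (21, 20), (22, 5), (22, 18)}; affine count = 26; |E(F_23)| = 27.

Discriminant check: Δ ∝ 4a³ + 27b² = 4·9³ + 27·12² = 4·729 + 27·144 ≡ 19 (mod 23). Nonzero ⇒ E is nonsingular.
For each x ∈ F_23, compute rhs = x³ + 9·x + 12 mod 23, then count y ∈ F_23 with y² ≡ rhs.
  x = 0: rhs = 12, matching y values: 9, 14 (2 points).
  x = 1: rhs = 22, matching y values: none (0 points).
  x = 2: rhs = 15, matching y values: none (0 points).
  x = 3: rhs = 20, matching y values: none (0 points).
  x = 4: rhs = 20, matching y values: none (0 points).
  x = 5: rhs = 21, matching y values: none (0 points).
  x = 6: rhs = 6, matching y values: 11, 12 (2 points).
  x = 7: rhs = 4, matching y values: 2, 21 (2 points).
  x = 8: rhs = 21, matching y values: none (0 points).
  x = 9: rhs = 17, matching y values: none (0 points).
  x = 10: rhs = 21, matching y values: none (0 points).
  x = 11: rhs = 16, matching y values: 4, 19 (2 points).
  x = 12: rhs = 8, matching y values: 10, 13 (2 points).
  x = 13: rhs = 3, matching y values: 7, 16 (2 points).
  x = 14: rhs = 7, matching y values: none (0 points).
  x = 15: rhs = 3, matching y values: 7, 16 (2 points).
  x = 16: rhs = 20, matching y values: none (0 points).
  x = 17: rhs = 18, matching y values: 8, 15 (2 points).
  x = 18: rhs = 3, matching y values: 7, 16 (2 points).
  x = 19: rhs = 4, matching y values: 2, 21 (2 points).
  x = 20: rhs = 4, matching y values: 2, 21 (2 points).
  x = 21: rhs = 9, matching y values: 3, 20 (2 points).
  x = 22: rhs = 2, matching y values: 5, 18 (2 points).
Total affine count: 26.
Full point count |E(F_23)| = 26 + 1 = 27.
Hasse bound: |27 − (23+1)| = |3| = 3 ≤ 2√23 ≈ 9.5917 ✓.


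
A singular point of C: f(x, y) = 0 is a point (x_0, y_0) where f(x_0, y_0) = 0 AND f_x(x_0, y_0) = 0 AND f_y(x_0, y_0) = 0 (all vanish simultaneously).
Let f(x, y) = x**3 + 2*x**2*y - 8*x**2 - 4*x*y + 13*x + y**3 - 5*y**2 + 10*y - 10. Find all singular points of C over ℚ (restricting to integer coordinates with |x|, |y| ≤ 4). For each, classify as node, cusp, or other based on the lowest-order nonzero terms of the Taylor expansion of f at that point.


Singular points: {(1, 2)}; classification: node.

Compute partial derivatives:
  f_x = 3*x**2 + 4*x*y - 16*x - 4*y + 13.
  f_y = 2*x**2 - 4*x + 3*y**2 - 10*y + 10.
Scan x_0 ∈ {−4, ..., 4}. For each x_0, f_y(x_0, y) is a polynomial in y; find its integer roots y ∈ {−4, ..., 4}, then test f_x and f at those candidates.
  x = -4: f_y(-4, y) = 3*y**2 - 10*y + 58; no integer root y with |y| ≤ 4.
  x = -3: f_y(-3, y) = 3*y**2 - 10*y + 40; no integer root y with |y| ≤ 4.
  x = -2: f_y(-2, y) = 3*y**2 - 10*y + 26; no integer root y with |y| ≤ 4.
  x = -1: f_y(-1, y) = 3*y**2 - 10*y + 16; no integer root y with |y| ≤ 4.
  x = 0: f_y(0, y) = 3*y**2 - 10*y + 10; no integer root y with |y| ≤ 4.
  x = 1: f_y(1, y) = 3*y**2 - 10*y + 8; vanishes at y ∈ {2}. (1, 2): f_x = 0, f = 0 — SINGULAR.
  x = 2: f_y(2, y) = 3*y**2 - 10*y + 10; no integer root y with |y| ≤ 4.
  x = 3: f_y(3, y) = 3*y**2 - 10*y + 16; no integer root y with |y| ≤ 4.
  x = 4: f_y(4, y) = 3*y**2 - 10*y + 26; no integer root y with |y| ≤ 4.
Only singular point on the grid: (1, 2).
Classify: substitute x = 1 + u, y = 2 + v and expand: f = u**3 + 2*u**2*v - u**2 + v**3 + v**2.
No constant or linear terms (consistent with a singular point). Quadratic part: -u**2 + v**2. Cubic part: u**3 + 2*u**2*v + v**3.
The quadratic part v**2 - u**2 = (v − u)(v + u) splits into two distinct linear factors, so there are two distinct tangent lines y − 2 = ±(x − 1) — this is a node (ordinary double point).
Classification: node.


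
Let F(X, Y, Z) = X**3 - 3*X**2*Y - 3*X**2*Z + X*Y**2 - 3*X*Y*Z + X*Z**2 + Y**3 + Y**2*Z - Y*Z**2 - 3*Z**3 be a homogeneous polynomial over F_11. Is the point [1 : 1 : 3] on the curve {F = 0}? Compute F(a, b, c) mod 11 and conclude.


F(1,1,3) ≡ 3 (mod 11); P is NOT on the curve.

Evaluate F(1, 1, 3) term-by-term (mod 11).
  X**3 ↦ 1·1·1·1 = 1
  -3*X**2*Y ↦ -3·1·1·1 = -3
  -3*X**2*Z ↦ -3·1·1·3 = -9
  X*Y**2 ↦ 1·1·1·1 = 1
  -3*X*Y*Z ↦ -3·1·1·3 = -9
  X*Z**2 ↦ 1·1·1·9 = 9
  Y**3 ↦ 1·1·1·1 = 1
  Y**2*Z ↦ 1·1·1·3 = 3
  -Y*Z**2 ↦ -1·1·1·9 = -9
  -3*Z**3 ↦ -3·1·1·27 = -81
Sum: F(1, 1, 3) = (1) + (-3) + (-9) + (1) + (-9) + (9) + (1) + (3) + (-9) + (-81) = -96.
Reducing mod 11: -96 ≡ 3 (mod 11).
Since F(a, b, c) ≡ 3 ≠ 0 (mod 11), P does NOT lie on the curve.


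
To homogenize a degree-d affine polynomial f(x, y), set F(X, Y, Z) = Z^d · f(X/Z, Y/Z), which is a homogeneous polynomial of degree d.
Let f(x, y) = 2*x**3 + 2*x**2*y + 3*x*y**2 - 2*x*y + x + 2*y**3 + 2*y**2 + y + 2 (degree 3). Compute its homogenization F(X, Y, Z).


F(X, Y, Z) = 2*X**3 + 2*X**2*Y + 3*X*Y**2 - 2*X*Y*Z + X*Z**2 + 2*Y**3 + 2*Y**2*Z + Y*Z**2 + 2*Z**3

deg(f) = 3.
Substitute x = X/Z, y = Y/Z into f, then multiply by Z^3.
  monomial 2·x^3·y^0 ↦ 2·X^3·Y^0·Z^0.
  monomial 2·x^2·y^1 ↦ 2·X^2·Y^1·Z^0.
  monomial 3·x^1·y^2 ↦ 3·X^1·Y^2·Z^0.
  monomial -2·x^1·y^1 ↦ -2·X^1·Y^1·Z^1.
  monomial 1·x^1·y^0 ↦ 1·X^1·Y^0·Z^2.
  monomial 2·x^0·y^3 ↦ 2·X^0·Y^3·Z^0.
  monomial 2·x^0·y^2 ↦ 2·X^0·Y^2·Z^1.
  monomial 1·x^0·y^1 ↦ 1·X^0·Y^1·Z^2.
  monomial 2·x^0·y^0 ↦ 2·X^0·Y^0·Z^3.
Collecting: F(X, Y, Z) = 2*X**3 + 2*X**2*Y + 3*X*Y**2 - 2*X*Y*Z + X*Z**2 + 2*Y**3 + 2*Y**2*Z + Y*Z**2 + 2*Z**3.


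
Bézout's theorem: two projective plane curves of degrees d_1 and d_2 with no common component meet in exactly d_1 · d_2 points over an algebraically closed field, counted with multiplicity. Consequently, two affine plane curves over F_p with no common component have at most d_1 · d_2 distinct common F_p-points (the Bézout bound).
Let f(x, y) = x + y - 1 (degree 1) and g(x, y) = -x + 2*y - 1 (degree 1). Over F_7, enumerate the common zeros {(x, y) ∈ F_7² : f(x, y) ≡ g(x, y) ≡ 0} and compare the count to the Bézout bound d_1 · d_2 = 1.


Common zeros: {(5, 3)}; count = 1; Bézout bound = 1.

deg(f) = 1, deg(g) = 1, so Bézout bound = 1.
Scan x ∈ F_7. For each x, list the y ∈ F_7 with f(x, y) ≡ 0 and those with g(x, y) ≡ 0 (mod 7); the common zeros in that column are the intersection.
  x = 0: f ≡ 0 at y ∈ {1}; g ≡ 0 at y ∈ {4}; common: ∅.
  x = 1: f ≡ 0 at y ∈ {0}; g ≡ 0 at y ∈ {1}; common: ∅.
  x = 2: f ≡ 0 at y ∈ {6}; g ≡ 0 at y ∈ {5}; common: ∅.
  x = 3: f ≡ 0 at y ∈ {5}; g ≡ 0 at y ∈ {2}; common: ∅.
  x = 4: f ≡ 0 at y ∈ {4}; g ≡ 0 at y ∈ {6}; common: ∅.
  x = 5: f ≡ 0 at y ∈ {3}; g ≡ 0 at y ∈ {3}; common: {3}.
  x = 6: f ≡ 0 at y ∈ {2}; g ≡ 0 at y ∈ {0}; common: ∅.
Collecting: common zeros = {(5, 3)}, so the count is 1.
Comparison with the Bézout bound: 1 ≤ 1 = deg(f)·deg(g), as expected for curves with no common component (the bound is attained).


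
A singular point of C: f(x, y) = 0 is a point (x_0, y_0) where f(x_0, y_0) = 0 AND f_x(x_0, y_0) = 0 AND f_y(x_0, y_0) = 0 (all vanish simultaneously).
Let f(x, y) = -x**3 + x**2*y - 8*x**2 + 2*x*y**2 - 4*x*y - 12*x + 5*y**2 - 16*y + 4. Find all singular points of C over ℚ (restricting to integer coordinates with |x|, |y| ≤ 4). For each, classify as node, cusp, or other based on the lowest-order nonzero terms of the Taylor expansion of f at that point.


Singular points: {(-2, 2)}; classification: cusp.

Compute partial derivatives:
  f_x = -3*x**2 + 2*x*y - 16*x + 2*y**2 - 4*y - 12.
  f_y = x**2 + 4*x*y - 4*x + 10*y - 16.
Scan x_0 ∈ {−4, ..., 4}. For each x_0, f_y(x_0, y) is a polynomial in y; find its integer roots y ∈ {−4, ..., 4}, then test f_x and f at those candidates.
  x = -4: f_y(-4, y) = 16 - 6*y; no integer root y with |y| ≤ 4.
  x = -3: f_y(-3, y) = 5 - 2*y; no integer root y with |y| ≤ 4.
  x = -2: f_y(-2, y) = 2*y - 4; vanishes at y ∈ {2}. (-2, 2): f_x = 0, f = 0 — SINGULAR.
  x = -1: f_y(-1, y) = 6*y - 11; no integer root y with |y| ≤ 4.
  x = 0: f_y(0, y) = 10*y - 16; no integer root y with |y| ≤ 4.
  x = 1: f_y(1, y) = 14*y - 19; no integer root y with |y| ≤ 4.
  x = 2: f_y(2, y) = 18*y - 20; no integer root y with |y| ≤ 4.
  x = 3: f_y(3, y) = 22*y - 19; no integer root y with |y| ≤ 4.
  x = 4: f_y(4, y) = 26*y - 16; no integer root y with |y| ≤ 4.
Only singular point on the grid: (-2, 2).
Classify: substitute x = -2 + u, y = 2 + v and expand: f = -u**3 + u**2*v + 2*u*v**2 + v**2.
No constant or linear terms (consistent with a singular point). Quadratic part: v**2. Cubic part: -u**3 + u**2*v + 2*u*v**2.
The quadratic part v**2 is a perfect square, so there is a single (double) tangent line v = 0, i.e. y = 2. Restricting the cubic part to that line (v = 0) leaves -u**3 ≠ 0, so f is not divisible by v and the branch is v² ≈ u**3 to lowest order — this is a cusp.
Classification: cusp.


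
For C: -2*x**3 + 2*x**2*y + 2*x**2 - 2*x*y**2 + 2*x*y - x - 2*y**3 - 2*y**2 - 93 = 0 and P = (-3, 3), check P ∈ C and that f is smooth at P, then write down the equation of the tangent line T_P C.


Tangent line at P: -115*x - 18*y - 291 = 0.

Step 1: f(-3, 3) = 0, so P lies on C.
Step 2: partial derivatives
  f_x(x, y) = -6*x**2 + 4*x*y + 4*x - 2*y**2 + 2*y - 1, f_y(x, y) = 2*x**2 - 4*x*y + 2*x - 6*y**2 - 4*y.
  f_x(P) = -115, f_y(P) = -18 (gradient nonzero, so P is smooth).
Step 3: tangent line at P: -115·(x − -3) + -18·(y − 3) = 0.
Expanding: -115*x - 18*y - 291 = 0.


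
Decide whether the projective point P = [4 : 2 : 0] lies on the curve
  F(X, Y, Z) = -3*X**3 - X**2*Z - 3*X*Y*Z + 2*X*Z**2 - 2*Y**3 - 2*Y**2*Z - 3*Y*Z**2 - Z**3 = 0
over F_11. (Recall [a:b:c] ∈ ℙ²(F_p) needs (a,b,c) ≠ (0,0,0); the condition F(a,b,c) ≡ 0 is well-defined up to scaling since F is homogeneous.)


F(4,2,0) ≡ 1 (mod 11); P is NOT on the curve.

Evaluate F(4, 2, 0) term-by-term (mod 11).
  -3*X**3 ↦ -3·64·1·1 = -192
  -X**2*Z ↦ -1·16·1·0 = 0
  -3*X*Y*Z ↦ -3·4·2·0 = 0
  2*X*Z**2 ↦ 2·4·1·0 = 0
  -2*Y**3 ↦ -2·1·8·1 = -16
  -2*Y**2*Z ↦ -2·1·4·0 = 0
  -3*Y*Z**2 ↦ -3·1·2·0 = 0
  -Z**3 ↦ -1·1·1·0 = 0
Sum: F(4, 2, 0) = (-192) + (0) + (0) + (0) + (-16) + (0) + (0) + (0) = -208.
Reducing mod 11: -208 ≡ 1 (mod 11).
Since F(a, b, c) ≡ 1 ≠ 0 (mod 11), P does NOT lie on the curve.


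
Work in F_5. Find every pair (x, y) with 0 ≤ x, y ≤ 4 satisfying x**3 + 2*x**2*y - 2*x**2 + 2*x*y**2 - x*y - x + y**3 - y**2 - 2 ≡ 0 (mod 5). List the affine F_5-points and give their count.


Affine F_5-points: {(1, 2), (1, 3), (1, 4), (3, 1), (4, 3)}; count = 5.

For each of the 25 pairs (x, y) ∈ F_5², evaluate f(x, y) mod 5. Record the zeros.
  x = 0: [0↦3, 1↦3, 2↦2, 3↦1, 4↦1]  zeros at y ∈ ∅
  x = 1: [0↦1, 1↦4, 2↦0, 3↦0, 4↦0]  zeros at y ∈ {2, 3, 4}
  x = 2: [0↦1, 1↦1, 2↦3, 3↦3, 4↦2]  zeros at y ∈ ∅
  x = 3: [0↦4, 1↦0, 2↦2, 3↦1, 4↦3]  zeros at y ∈ {1}
  x = 4: [0↦1, 1↦2, 2↦3, 3↦0, 4↦4]  zeros at y ∈ {3}
Collecting zeros: affine points = {(1, 2), (1, 3), (1, 4), (3, 1), (4, 3)}.
Total count |C(F_5)_aff| = 5.


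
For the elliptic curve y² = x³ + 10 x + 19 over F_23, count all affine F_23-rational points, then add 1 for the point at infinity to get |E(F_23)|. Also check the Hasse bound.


Affine points = {(2, 1), (2, 22), (4, 10), (4, 13), (7, 8), (7, 15), (8, 6), (8, 17), (12, 2), (12, 21), (13, 0), (15, 5), (15, 18), (20, 10), (20, 13), (22, 10), (22, 13)}; affine count = 17; |E(F_23)| = 18.

Discriminant check: Δ ∝ 4a³ + 27b² = 4·10³ + 27·19² = 4·1000 + 27·361 ≡ 16 (mod 23). Nonzero ⇒ E is nonsingular.
For each x ∈ F_23, compute rhs = x³ + 10·x + 19 mod 23, then count y ∈ F_23 with y² ≡ rhs.
  x = 0: rhs = 19, matching y values: none (0 points).
  x = 1: rhs = 7, matching y values: none (0 points).
  x = 2: rhs = 1, matching y values: 1, 22 (2 points).
  x = 3: rhs = 7, matching y values: none (0 points).
  x = 4: rhs = 8, matching y values: 10, 13 (2 points).
  x = 5: rhs = 10, matching y values: none (0 points).
  x = 6: rhs = 19, matching y values: none (0 points).
  x = 7: rhs = 18, matching y values: 8, 15 (2 points).
  x = 8: rhs = 13, matching y values: 6, 17 (2 points).
  x = 9: rhs = 10, matching y values: none (0 points).
  x = 10: rhs = 15, matching y values: none (0 points).
  x = 11: rhs = 11, matching y values: none (0 points).
  x = 12: rhs = 4, matching y values: 2, 21 (2 points).
  x = 13: rhs = 0, matching y values: 0 (1 points).
  x = 14: rhs = 5, matching y values: none (0 points).
  x = 15: rhs = 2, matching y values: 5, 18 (2 points).
  x = 16: rhs = 20, matching y values: none (0 points).
  x = 17: rhs = 19, matching y values: none (0 points).
  x = 18: rhs = 5, matching y values: none (0 points).
  x = 19: rhs = 7, matching y values: none (0 points).
  x = 20: rhs = 8, matching y values: 10, 13 (2 points).
  x = 21: rhs = 14, matching y values: none (0 points).
  x = 22: rhs = 8, matching y values: 10, 13 (2 points).
Total affine count: 17.
Full point count |E(F_23)| = 17 + 1 = 18.
Hasse bound: |18 − (23+1)| = |-6| = 6 ≤ 2√23 ≈ 9.5917 ✓.


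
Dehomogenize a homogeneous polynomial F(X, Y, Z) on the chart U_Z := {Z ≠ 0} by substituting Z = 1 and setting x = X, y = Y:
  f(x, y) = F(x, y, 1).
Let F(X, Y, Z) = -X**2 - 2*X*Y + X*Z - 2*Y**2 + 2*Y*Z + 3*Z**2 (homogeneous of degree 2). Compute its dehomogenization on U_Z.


f(x, y) = -x**2 - 2*x*y + x - 2*y**2 + 2*y + 3

On U_Z we set Z = 1. Each monomial c·X^i·Y^j·Z^k in F becomes c·x^i·y^j·1^k = c·x^i·y^j.
Substituting Z = 1: F(X, Y, 1) = -x**2 - 2*x*y + x - 2*y**2 + 2*y + 3.
Note: deg(f) ≤ deg(F) = 2; strict inequality happens when F is divisible by Z (lost terms).


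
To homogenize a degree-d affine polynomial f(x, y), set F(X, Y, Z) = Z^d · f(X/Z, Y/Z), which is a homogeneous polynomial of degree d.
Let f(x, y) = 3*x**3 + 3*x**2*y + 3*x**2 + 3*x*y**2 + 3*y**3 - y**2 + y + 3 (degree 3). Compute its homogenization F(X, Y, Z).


F(X, Y, Z) = 3*X**3 + 3*X**2*Y + 3*X**2*Z + 3*X*Y**2 + 3*Y**3 - Y**2*Z + Y*Z**2 + 3*Z**3

deg(f) = 3.
Substitute x = X/Z, y = Y/Z into f, then multiply by Z^3.
  monomial 3·x^3·y^0 ↦ 3·X^3·Y^0·Z^0.
  monomial 3·x^2·y^1 ↦ 3·X^2·Y^1·Z^0.
  monomial 3·x^2·y^0 ↦ 3·X^2·Y^0·Z^1.
  monomial 3·x^1·y^2 ↦ 3·X^1·Y^2·Z^0.
  monomial 3·x^0·y^3 ↦ 3·X^0·Y^3·Z^0.
  monomial -1·x^0·y^2 ↦ -1·X^0·Y^2·Z^1.
  monomial 1·x^0·y^1 ↦ 1·X^0·Y^1·Z^2.
  monomial 3·x^0·y^0 ↦ 3·X^0·Y^0·Z^3.
Collecting: F(X, Y, Z) = 3*X**3 + 3*X**2*Y + 3*X**2*Z + 3*X*Y**2 + 3*Y**3 - Y**2*Z + Y*Z**2 + 3*Z**3.


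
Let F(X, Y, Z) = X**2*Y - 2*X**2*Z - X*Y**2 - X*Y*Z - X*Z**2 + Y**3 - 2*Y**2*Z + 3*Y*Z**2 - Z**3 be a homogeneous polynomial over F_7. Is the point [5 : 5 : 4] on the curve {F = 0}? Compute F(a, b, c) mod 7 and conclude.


F(5,5,4) ≡ 1 (mod 7); P is NOT on the curve.

Evaluate F(5, 5, 4) term-by-term (mod 7).
  X**2*Y ↦ 1·25·5·1 = 125
  -2*X**2*Z ↦ -2·25·1·4 = -200
  -X*Y**2 ↦ -1·5·25·1 = -125
  -X*Y*Z ↦ -1·5·5·4 = -100
  -X*Z**2 ↦ -1·5·1·16 = -80
  Y**3 ↦ 1·1·125·1 = 125
  -2*Y**2*Z ↦ -2·1·25·4 = -200
  3*Y*Z**2 ↦ 3·1·5·16 = 240
  -Z**3 ↦ -1·1·1·64 = -64
Sum: F(5, 5, 4) = (125) + (-200) + (-125) + (-100) + (-80) + (125) + (-200) + (240) + (-64) = -279.
Reducing mod 7: -279 ≡ 1 (mod 7).
Since F(a, b, c) ≡ 1 ≠ 0 (mod 7), P does NOT lie on the curve.


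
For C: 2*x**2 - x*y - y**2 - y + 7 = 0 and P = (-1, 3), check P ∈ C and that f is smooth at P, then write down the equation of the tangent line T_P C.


Tangent line at P: -7*x - 6*y + 11 = 0.

Step 1: f(-1, 3) = 0, so P lies on C.
Step 2: partial derivatives
  f_x(x, y) = 4*x - y, f_y(x, y) = -x - 2*y - 1.
  f_x(P) = -7, f_y(P) = -6 (gradient nonzero, so P is smooth).
Step 3: tangent line at P: -7·(x − -1) + -6·(y − 3) = 0.
Expanding: -7*x - 6*y + 11 = 0.


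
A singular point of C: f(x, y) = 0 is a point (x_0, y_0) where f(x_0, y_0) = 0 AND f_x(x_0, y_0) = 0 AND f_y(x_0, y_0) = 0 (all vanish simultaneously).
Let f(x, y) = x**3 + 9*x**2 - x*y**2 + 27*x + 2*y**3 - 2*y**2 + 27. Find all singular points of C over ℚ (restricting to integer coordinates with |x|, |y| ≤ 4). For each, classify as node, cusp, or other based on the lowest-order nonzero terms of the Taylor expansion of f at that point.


Singular points: {(-3, 0)}; classification: cusp.

Compute partial derivatives:
  f_x = 3*x**2 + 18*x - y**2 + 27.
  f_y = -2*x*y + 6*y**2 - 4*y.
Scan x_0 ∈ {−4, ..., 4}. For each x_0, f_y(x_0, y) is a polynomial in y; find its integer roots y ∈ {−4, ..., 4}, then test f_x and f at those candidates.
  x = -4: f_y(-4, y) = 6*y**2 + 4*y; vanishes at y ∈ {0}. (-4, 0): f_x = 3 ≠ 0.
  x = -3: f_y(-3, y) = 6*y**2 + 2*y; vanishes at y ∈ {0}. (-3, 0): f_x = 0, f = 0 — SINGULAR.
  x = -2: f_y(-2, y) = 6*y**2; vanishes at y ∈ {0}. (-2, 0): f_x = 3 ≠ 0.
  x = -1: f_y(-1, y) = 6*y**2 - 2*y; vanishes at y ∈ {0}. (-1, 0): f_x = 12 ≠ 0.
  x = 0: f_y(0, y) = 6*y**2 - 4*y; vanishes at y ∈ {0}. (0, 0): f_x = 27 ≠ 0.
  x = 1: f_y(1, y) = 6*y**2 - 6*y; vanishes at y ∈ {0, 1}. (1, 0): f_x = 48 ≠ 0; (1, 1): f_x = 47 ≠ 0.
  x = 2: f_y(2, y) = 6*y**2 - 8*y; vanishes at y ∈ {0}. (2, 0): f_x = 75 ≠ 0.
  x = 3: f_y(3, y) = 6*y**2 - 10*y; vanishes at y ∈ {0}. (3, 0): f_x = 108 ≠ 0.
  x = 4: f_y(4, y) = 6*y**2 - 12*y; vanishes at y ∈ {0, 2}. (4, 0): f_x = 147 ≠ 0; (4, 2): f_x = 143 ≠ 0.
Only singular point on the grid: (-3, 0).
Classify: substitute x = -3 + u, y = 0 + v and expand: f = u**3 - u*v**2 + 2*v**3 + v**2.
No constant or linear terms (consistent with a singular point). Quadratic part: v**2. Cubic part: u**3 - u*v**2 + 2*v**3.
The quadratic part v**2 is a perfect square, so there is a single (double) tangent line v = 0, i.e. y = 0. Restricting the cubic part to that line (v = 0) leaves u**3 ≠ 0, so f is not divisible by v and the branch is v² ≈ -u**3 to lowest order — this is a cusp.
Classification: cusp.


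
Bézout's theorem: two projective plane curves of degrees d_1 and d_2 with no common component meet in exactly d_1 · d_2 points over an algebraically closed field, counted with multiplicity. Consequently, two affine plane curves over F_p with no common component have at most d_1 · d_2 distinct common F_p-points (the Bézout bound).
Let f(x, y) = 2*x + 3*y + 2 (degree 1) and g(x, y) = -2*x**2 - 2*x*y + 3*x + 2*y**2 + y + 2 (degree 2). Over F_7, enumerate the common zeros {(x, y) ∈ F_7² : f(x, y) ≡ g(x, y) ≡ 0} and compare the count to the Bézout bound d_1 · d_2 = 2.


Common zeros: {(2, 5), (5, 3)}; count = 2; Bézout bound = 2.

deg(f) = 1, deg(g) = 2, so Bézout bound = 2.
Scan x ∈ F_7. For each x, list the y ∈ F_7 with f(x, y) ≡ 0 and those with g(x, y) ≡ 0 (mod 7); the common zeros in that column are the intersection.
  x = 0: f ≡ 0 at y ∈ {4}; g ≡ 0 at y ∈ ∅; common: ∅.
  x = 1: f ≡ 0 at y ∈ {1}; g ≡ 0 at y ∈ ∅; common: ∅.
  x = 2: f ≡ 0 at y ∈ {5}; g ≡ 0 at y ∈ {0, 5}; common: {5}.
  x = 3: f ≡ 0 at y ∈ {2}; g ≡ 0 at y ∈ {0, 6}; common: ∅.
  x = 4: f ≡ 0 at y ∈ {6}; g ≡ 0 at y ∈ {3, 4}; common: ∅.
  x = 5: f ≡ 0 at y ∈ {3}; g ≡ 0 at y ∈ {3, 5}; common: {3}.
  x = 6: f ≡ 0 at y ∈ {0}; g ≡ 0 at y ∈ ∅; common: ∅.
Collecting: common zeros = {(2, 5), (5, 3)}, so the count is 2.
Comparison with the Bézout bound: 2 ≤ 2 = deg(f)·deg(g), as expected for curves with no common component (the bound is attained).


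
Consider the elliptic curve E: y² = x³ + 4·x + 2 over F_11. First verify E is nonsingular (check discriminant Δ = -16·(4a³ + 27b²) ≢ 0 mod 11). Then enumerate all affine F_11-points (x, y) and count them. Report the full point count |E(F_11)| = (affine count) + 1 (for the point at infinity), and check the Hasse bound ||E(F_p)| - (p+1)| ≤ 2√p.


Affine points = {(4, 4), (4, 7), (5, 2), (5, 9), (6, 0)}; affine count = 5; |E(F_11)| = 6.

Discriminant check: Δ ∝ 4a³ + 27b² = 4·4³ + 27·2² = 4·64 + 27·4 ≡ 1 (mod 11). Nonzero ⇒ E is nonsingular.
For each x ∈ F_11, compute rhs = x³ + 4·x + 2 mod 11, then count y ∈ F_11 with y² ≡ rhs.
  x = 0: rhs = 2, matching y values: none (0 points).
  x = 1: rhs = 7, matching y values: none (0 points).
  x = 2: rhs = 7, matching y values: none (0 points).
  x = 3: rhs = 8, matching y values: none (0 points).
  x = 4: rhs = 5, matching y values: 4, 7 (2 points).
  x = 5: rhs = 4, matching y values: 2, 9 (2 points).
  x = 6: rhs = 0, matching y values: 0 (1 points).
  x = 7: rhs = 10, matching y values: none (0 points).
  x = 8: rhs = 7, matching y values: none (0 points).
  x = 9: rhs = 8, matching y values: none (0 points).
  x = 10: rhs = 8, matching y values: none (0 points).
Total affine count: 5.
Full point count |E(F_11)| = 5 + 1 = 6.
Hasse bound: |6 − (11+1)| = |-6| = 6 ≤ 2√11 ≈ 6.6332 ✓.


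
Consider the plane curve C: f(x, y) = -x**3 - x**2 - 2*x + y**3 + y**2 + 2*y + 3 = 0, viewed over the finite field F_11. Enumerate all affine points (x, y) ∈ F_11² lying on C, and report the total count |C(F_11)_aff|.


Affine F_11-points: {(3, 5), (5, 9), (8, 5), (9, 0), (9, 4), (9, 6), (10, 5)}; count = 7.

For each of the 121 pairs (x, y) ∈ F_11², evaluate f(x, y) mod 11. Record the zeros.
  x = 0: [0↦3, 1↦7, 2↦8, 3↦1, 4↦3, 5↦9, 6↦3, 7↦2, 8↦1, 9↦6, 10↦1]  zeros at y ∈ ∅
  x = 1: [0↦10, 1↦3, 2↦4, 3↦8, 4↦10, 5↦5, 6↦10, 7↦9, 8↦8, 9↦2, 10↦8]  zeros at y ∈ ∅
  x = 2: [0↦9, 1↦2, 2↦3, 3↦7, 4↦9, 5↦4, 6↦9, 7↦8, 8↦7, 9↦1, 10↦7]  zeros at y ∈ ∅
  x = 3: [0↦5, 1↦9, 2↦10, 3↦3, 4↦5, 5↦0, 6↦5, 7↦4, 8↦3, 9↦8, 10↦3]  zeros at y ∈ {5}
  x = 4: [0↦3, 1↦7, 2↦8, 3↦1, 4↦3, 5↦9, 6↦3, 7↦2, 8↦1, 9↦6, 10↦1]  zeros at y ∈ ∅
  x = 5: [0↦8, 1↦1, 2↦2, 3↦6, 4↦8, 5↦3, 6↦8, 7↦7, 8↦6, 9↦0, 10↦6]  zeros at y ∈ {9}
  x = 6: [0↦3, 1↦7, 2↦8, 3↦1, 4↦3, 5↦9, 6↦3, 7↦2, 8↦1, 9↦6, 10↦1]  zeros at y ∈ ∅
  x = 7: [0↦4, 1↦8, 2↦9, 3↦2, 4↦4, 5↦10, 6↦4, 7↦3, 8↦2, 9↦7, 10↦2]  zeros at y ∈ ∅
  x = 8: [0↦5, 1↦9, 2↦10, 3↦3, 4↦5, 5↦0, 6↦5, 7↦4, 8↦3, 9↦8, 10↦3]  zeros at y ∈ {5}
  x = 9: [0↦0, 1↦4, 2↦5, 3↦9, 4↦0, 5↦6, 6↦0, 7↦10, 8↦9, 9↦3, 10↦9]  zeros at y ∈ {0, 4, 6}
  x = 10: [0↦5, 1↦9, 2↦10, 3↦3, 4↦5, 5↦0, 6↦5, 7↦4, 8↦3, 9↦8, 10↦3]  zeros at y ∈ {5}
Collecting zeros: affine points = {(3, 5), (5, 9), (8, 5), (9, 0), (9, 4), (9, 6), (10, 5)}.
Total count |C(F_11)_aff| = 7.


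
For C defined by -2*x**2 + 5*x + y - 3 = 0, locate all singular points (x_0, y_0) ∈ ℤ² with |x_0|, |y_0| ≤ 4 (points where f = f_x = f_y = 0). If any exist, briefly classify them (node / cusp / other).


No singular points in the scanned grid; C is smooth there.

Compute partial derivatives:
  f_x = 5 - 4*x.
  f_y = 1.
f_y = 1 is a nonzero constant, so f_y never vanishes: no point (x, y) can satisfy f = f_x = f_y = 0. In particular no (x, y) ∈ {−4, ..., 4}² is singular; the curve is smooth.
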